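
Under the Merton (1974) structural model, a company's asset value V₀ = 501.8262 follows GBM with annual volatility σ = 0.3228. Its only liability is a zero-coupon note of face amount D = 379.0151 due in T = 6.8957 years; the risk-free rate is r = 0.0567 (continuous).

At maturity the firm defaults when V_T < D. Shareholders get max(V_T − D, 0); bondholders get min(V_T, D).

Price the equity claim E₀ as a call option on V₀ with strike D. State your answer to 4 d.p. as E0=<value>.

d₁ = [ln(V₀/D) + (r + σ²/2)T] / (σ√T)
   = [ln(501.8262/379.0151) + (0.0567 + 0.5·0.3228²)·6.8957] / (0.3228·√6.8957)
   = [0.280678 + 0.750252] / 0.847662 = 1.216203
d₂ = d₁ − σ√T = 1.216203 − 0.847662 = 0.368541
N(d₁) = 0.888046,  N(d₂) = 0.643765,  e^(−rT) = 0.676389
E₀ = V₀·N(d₁) − D·e^(−rT)·N(d₂)
   = 501.8262·0.888046 − 379.0151·0.676389·0.643765 = 280.608057

E0=280.6081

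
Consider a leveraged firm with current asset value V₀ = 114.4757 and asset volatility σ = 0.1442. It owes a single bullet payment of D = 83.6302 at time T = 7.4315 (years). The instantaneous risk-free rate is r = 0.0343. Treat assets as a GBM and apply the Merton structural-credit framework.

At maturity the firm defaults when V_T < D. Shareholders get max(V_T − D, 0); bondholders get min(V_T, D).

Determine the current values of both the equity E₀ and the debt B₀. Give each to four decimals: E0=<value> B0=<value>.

E0=50.7658 B0=63.7099

d₁ = [ln(V₀/D) + (r + σ²/2)T] / (σ√T)
   = [ln(114.4757/83.6302) + (0.0343 + 0.5·0.1442²)·7.4315] / (0.1442·√7.4315)
   = [0.313958 + 0.332164] / 0.393100 = 1.643657
d₂ = d₁ − σ√T = 1.643657 − 0.393100 = 1.250557
N(d₁) = 0.949876,  N(d₂) = 0.894452,  e^(−rT) = 0.774994
E₀ = V₀·N(d₁) − D·e^(−rT)·N(d₂)
   = 114.4757·0.949876 − 83.6302·0.774994·0.894452 = 50.765778
B₀ = V₀ − E₀ = 114.4757 − 50.765778 = 63.709922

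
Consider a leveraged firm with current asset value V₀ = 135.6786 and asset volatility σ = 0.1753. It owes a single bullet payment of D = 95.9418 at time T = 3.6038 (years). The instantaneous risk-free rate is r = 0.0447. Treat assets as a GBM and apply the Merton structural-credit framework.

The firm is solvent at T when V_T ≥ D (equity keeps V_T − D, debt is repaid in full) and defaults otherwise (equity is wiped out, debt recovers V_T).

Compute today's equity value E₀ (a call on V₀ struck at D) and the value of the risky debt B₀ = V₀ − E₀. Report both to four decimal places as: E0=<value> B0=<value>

d₁ = [ln(V₀/D) + (r + σ²/2)T] / (σ√T)
   = [ln(135.6786/95.9418) + (0.0447 + 0.5·0.1753²)·3.6038] / (0.1753·√3.6038)
   = [0.346547 + 0.216462] / 0.332784 = 1.691817
d₂ = d₁ − σ√T = 1.691817 − 0.332784 = 1.359033
N(d₁) = 0.954660,  N(d₂) = 0.912932,  e^(−rT) = 0.851216
E₀ = V₀·N(d₁) − D·e^(−rT)·N(d₂)
   = 135.6786·0.954660 − 95.9418·0.851216·0.912932 = 54.970318
B₀ = V₀ − E₀ = 135.6786 − 54.970318 = 80.708282

E0=54.9703 B0=80.7083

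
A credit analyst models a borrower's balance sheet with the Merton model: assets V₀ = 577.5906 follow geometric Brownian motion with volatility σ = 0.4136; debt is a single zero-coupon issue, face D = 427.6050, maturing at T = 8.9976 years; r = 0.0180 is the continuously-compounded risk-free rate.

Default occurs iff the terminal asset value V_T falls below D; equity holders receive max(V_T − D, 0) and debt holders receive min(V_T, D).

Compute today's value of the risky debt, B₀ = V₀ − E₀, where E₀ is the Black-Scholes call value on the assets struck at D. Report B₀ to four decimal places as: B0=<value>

B0=238.8902

d₁ = [ln(V₀/D) + (r + σ²/2)T] / (σ√T)
   = [ln(577.5906/427.6050) + (0.0180 + 0.5·0.4136²)·8.9976] / (0.4136·√8.9976)
   = [0.300665 + 0.931544] / 1.240635 = 0.993209
d₂ = d₁ − σ√T = 0.993209 − 1.240635 = -0.247426
N(d₁) = 0.839696,  N(d₂) = 0.402289,  e^(−rT) = 0.850478
E₀ = V₀·N(d₁) − D·e^(−rT)·N(d₂)
   = 577.5906·0.839696 − 427.6050·0.850478·0.402289 = 338.700433
B₀ = V₀ − E₀ = 577.5906 − 338.700433 = 238.890167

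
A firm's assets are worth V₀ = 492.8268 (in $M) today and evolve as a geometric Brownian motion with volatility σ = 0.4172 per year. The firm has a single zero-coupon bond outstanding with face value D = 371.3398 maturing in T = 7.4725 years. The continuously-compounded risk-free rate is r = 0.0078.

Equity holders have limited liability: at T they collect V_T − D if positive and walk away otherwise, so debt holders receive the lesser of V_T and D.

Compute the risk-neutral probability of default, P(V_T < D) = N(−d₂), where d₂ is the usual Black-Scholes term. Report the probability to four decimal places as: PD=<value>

d₁ = [ln(V₀/D) + (r + σ²/2)T] / (σ√T)
   = [ln(492.8268/371.3398) + (0.0078 + 0.5·0.4172²)·7.4725] / (0.4172·√7.4725)
   = [0.283040 + 0.708602] / 1.140453 = 0.869516
d₂ = d₁ − σ√T = 0.869516 − 1.140453 = -0.270937
risk-neutral PD = N(−d₂) = N(0.270937) = 0.606780

PD=0.6068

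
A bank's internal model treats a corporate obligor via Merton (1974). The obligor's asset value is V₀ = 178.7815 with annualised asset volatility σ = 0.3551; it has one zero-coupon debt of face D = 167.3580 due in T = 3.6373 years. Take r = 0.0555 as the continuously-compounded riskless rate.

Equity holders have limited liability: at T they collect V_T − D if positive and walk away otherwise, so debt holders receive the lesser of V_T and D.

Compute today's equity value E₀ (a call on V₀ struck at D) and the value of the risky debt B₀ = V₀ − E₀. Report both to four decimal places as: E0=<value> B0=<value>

d₁ = [ln(V₀/D) + (r + σ²/2)T] / (σ√T)
   = [ln(178.7815/167.3580) + (0.0555 + 0.5·0.3551²)·3.6373] / (0.3551·√3.6373)
   = [0.066029 + 0.431195] / 0.677236 = 0.734195
d₂ = d₁ − σ√T = 0.734195 − 0.677236 = 0.056959
N(d₁) = 0.768585,  N(d₂) = 0.522711,  e^(−rT) = 0.817201
E₀ = V₀·N(d₁) − D·e^(−rT)·N(d₂)
   = 178.7815·0.768585 − 167.3580·0.817201·0.522711 = 65.920157
B₀ = V₀ − E₀ = 178.7815 − 65.920157 = 112.861343

E0=65.9202 B0=112.8613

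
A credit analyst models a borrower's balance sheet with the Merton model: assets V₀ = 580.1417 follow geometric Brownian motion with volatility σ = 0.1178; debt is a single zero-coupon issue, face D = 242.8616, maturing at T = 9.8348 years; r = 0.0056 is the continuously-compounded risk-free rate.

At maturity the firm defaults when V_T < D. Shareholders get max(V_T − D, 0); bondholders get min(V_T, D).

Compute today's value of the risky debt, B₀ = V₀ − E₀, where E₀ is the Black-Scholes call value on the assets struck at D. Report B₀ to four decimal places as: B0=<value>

d₁ = [ln(V₀/D) + (r + σ²/2)T] / (σ√T)
   = [ln(580.1417/242.8616) + (0.0056 + 0.5·0.1178²)·9.8348] / (0.1178·√9.8348)
   = [0.870781 + 0.123313] / 0.369427 = 2.690910
d₂ = d₁ − σ√T = 2.690910 − 0.369427 = 2.321484
N(d₁) = 0.996437,  N(d₂) = 0.989870,  e^(−rT) = 0.946414
E₀ = V₀·N(d₁) − D·e^(−rT)·N(d₂)
   = 580.1417·0.996437 − 242.8616·0.946414·0.989870 = 350.555489
B₀ = V₀ − E₀ = 580.1417 − 350.555489 = 229.586211

B0=229.5862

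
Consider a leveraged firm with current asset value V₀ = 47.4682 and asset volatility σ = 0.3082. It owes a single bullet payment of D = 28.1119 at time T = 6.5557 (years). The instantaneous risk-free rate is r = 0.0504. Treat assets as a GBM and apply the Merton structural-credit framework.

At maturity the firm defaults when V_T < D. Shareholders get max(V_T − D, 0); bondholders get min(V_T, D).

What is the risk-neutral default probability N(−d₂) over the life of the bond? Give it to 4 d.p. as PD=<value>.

d₁ = [ln(V₀/D) + (r + σ²/2)T] / (σ√T)
   = [ln(47.4682/28.1119) + (0.0504 + 0.5·0.3082²)·6.5557] / (0.3082·√6.5557)
   = [0.523867 + 0.641761] / 0.789118 = 1.477127
d₂ = d₁ − σ√T = 1.477127 − 0.789118 = 0.688009
risk-neutral PD = N(−d₂) = N(-0.688009) = 0.245724

PD=0.2457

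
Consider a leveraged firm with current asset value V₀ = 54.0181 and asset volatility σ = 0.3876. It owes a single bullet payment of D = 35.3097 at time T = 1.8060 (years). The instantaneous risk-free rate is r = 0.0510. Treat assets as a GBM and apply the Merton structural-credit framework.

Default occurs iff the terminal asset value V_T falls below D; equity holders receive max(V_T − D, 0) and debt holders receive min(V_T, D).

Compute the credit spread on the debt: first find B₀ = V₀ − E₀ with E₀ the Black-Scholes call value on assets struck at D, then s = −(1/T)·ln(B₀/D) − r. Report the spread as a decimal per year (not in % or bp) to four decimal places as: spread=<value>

d₁ = [ln(V₀/D) + (r + σ²/2)T] / (σ√T)
   = [ln(54.0181/35.3097) + (0.0510 + 0.5·0.3876²)·1.8060] / (0.3876·√1.8060)
   = [0.425161 + 0.227767] / 0.520886 = 1.253496
d₂ = d₁ − σ√T = 1.253496 − 0.520886 = 0.732610
N(d₁) = 0.894987,  N(d₂) = 0.768102,  e^(−rT) = 0.912008
E₀ = V₀·N(d₁) − D·e^(−rT)·N(d₂)
   = 54.0181·0.894987 − 35.3097·0.912008·0.768102 = 23.610529
B₀ = V₀ − E₀ = 54.0181 − 23.610529 = 30.407571
spread = −(1/T)·ln(B₀/D) − r = −(1/1.8060)·ln(30.407571/35.3097) − 0.0510 = 0.03176085

spread=0.0318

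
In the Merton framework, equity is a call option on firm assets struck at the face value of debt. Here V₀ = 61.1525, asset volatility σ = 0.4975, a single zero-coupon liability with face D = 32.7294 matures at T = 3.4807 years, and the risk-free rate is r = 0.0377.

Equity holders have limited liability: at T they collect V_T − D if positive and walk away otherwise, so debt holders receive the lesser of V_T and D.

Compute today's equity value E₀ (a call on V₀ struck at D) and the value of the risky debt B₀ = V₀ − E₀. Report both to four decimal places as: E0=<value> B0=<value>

E0=36.7210 B0=24.4315

d₁ = [ln(V₀/D) + (r + σ²/2)T] / (σ√T)
   = [ln(61.1525/32.7294) + (0.0377 + 0.5·0.4975²)·3.4807] / (0.4975·√3.4807)
   = [0.625097 + 0.561970] / 0.928168 = 1.278936
d₂ = d₁ − σ√T = 1.278936 − 0.928168 = 0.350768
N(d₁) = 0.899540,  N(d₂) = 0.637119,  e^(−rT) = 0.877023
E₀ = V₀·N(d₁) − D·e^(−rT)·N(d₂)
   = 61.1525·0.899540 − 32.7294·0.877023·0.637119 = 36.720997
B₀ = V₀ − E₀ = 61.1525 − 36.720997 = 24.431503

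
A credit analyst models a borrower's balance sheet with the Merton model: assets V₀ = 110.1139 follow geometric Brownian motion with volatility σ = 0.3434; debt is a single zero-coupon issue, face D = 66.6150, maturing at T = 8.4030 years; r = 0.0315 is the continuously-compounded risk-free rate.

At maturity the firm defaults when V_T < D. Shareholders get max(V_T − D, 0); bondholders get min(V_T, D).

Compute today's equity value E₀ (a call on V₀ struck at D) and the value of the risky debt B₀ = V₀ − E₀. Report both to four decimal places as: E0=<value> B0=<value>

E0=67.7861 B0=42.3278

d₁ = [ln(V₀/D) + (r + σ²/2)T] / (σ√T)
   = [ln(110.1139/66.6150) + (0.0315 + 0.5·0.3434²)·8.4030] / (0.3434·√8.4030)
   = [0.502586 + 0.760150] / 0.995445 = 1.268513
d₂ = d₁ − σ√T = 1.268513 − 0.995445 = 0.273068
N(d₁) = 0.897693,  N(d₂) = 0.607599,  e^(−rT) = 0.767440
E₀ = V₀·N(d₁) − D·e^(−rT)·N(d₂)
   = 110.1139·0.897693 − 66.6150·0.767440·0.607599 = 67.786107
B₀ = V₀ − E₀ = 110.1139 − 67.786107 = 42.327793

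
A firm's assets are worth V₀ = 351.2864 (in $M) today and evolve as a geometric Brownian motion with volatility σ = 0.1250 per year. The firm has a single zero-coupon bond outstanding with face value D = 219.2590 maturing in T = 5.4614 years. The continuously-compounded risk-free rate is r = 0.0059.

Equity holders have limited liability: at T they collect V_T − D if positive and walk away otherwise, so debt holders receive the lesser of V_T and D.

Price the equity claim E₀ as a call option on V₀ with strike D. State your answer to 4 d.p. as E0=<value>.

E0=140.3450

d₁ = [ln(V₀/D) + (r + σ²/2)T] / (σ√T)
   = [ln(351.2864/219.2590) + (0.0059 + 0.5·0.1250²)·5.4614] / (0.1250·√5.4614)
   = [0.471348 + 0.074889] / 0.292120 = 1.869905
d₂ = d₁ − σ√T = 1.869905 − 0.292120 = 1.577785
N(d₁) = 0.969252,  N(d₂) = 0.942692,  e^(−rT) = 0.968291
E₀ = V₀·N(d₁) − D·e^(−rT)·N(d₂)
   = 351.2864·0.969252 − 219.2590·0.968291·0.942692 = 140.345049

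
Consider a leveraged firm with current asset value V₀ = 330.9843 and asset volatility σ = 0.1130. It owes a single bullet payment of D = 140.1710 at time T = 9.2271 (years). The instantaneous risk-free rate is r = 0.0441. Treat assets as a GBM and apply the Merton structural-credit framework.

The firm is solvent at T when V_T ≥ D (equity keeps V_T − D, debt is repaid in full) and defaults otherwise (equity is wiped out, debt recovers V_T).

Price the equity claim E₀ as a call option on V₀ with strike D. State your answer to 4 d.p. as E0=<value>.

E0=237.6740

d₁ = [ln(V₀/D) + (r + σ²/2)T] / (σ√T)
   = [ln(330.9843/140.1710) + (0.0441 + 0.5·0.1130²)·9.2271] / (0.1130·√9.2271)
   = [0.859208 + 0.465826] / 0.343250 = 3.860253
d₂ = d₁ − σ√T = 3.860253 − 0.343250 = 3.517002
N(d₁) = 0.999943,  N(d₂) = 0.999782,  e^(−rT) = 0.665701
E₀ = V₀·N(d₁) − D·e^(−rT)·N(d₂)
   = 330.9843·0.999943 − 140.1710·0.665701·0.999782 = 237.673985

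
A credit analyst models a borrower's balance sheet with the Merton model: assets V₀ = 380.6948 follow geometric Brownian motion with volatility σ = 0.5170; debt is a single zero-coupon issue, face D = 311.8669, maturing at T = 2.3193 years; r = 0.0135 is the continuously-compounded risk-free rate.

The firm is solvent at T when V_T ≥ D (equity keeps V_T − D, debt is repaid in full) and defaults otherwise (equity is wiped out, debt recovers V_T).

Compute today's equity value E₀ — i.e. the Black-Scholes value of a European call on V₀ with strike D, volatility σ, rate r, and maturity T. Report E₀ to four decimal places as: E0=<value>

E0=147.9818

d₁ = [ln(V₀/D) + (r + σ²/2)T] / (σ√T)
   = [ln(380.6948/311.8669) + (0.0135 + 0.5·0.5170²)·2.3193] / (0.5170·√2.3193)
   = [0.199422 + 0.341272] / 0.787352 = 0.686724
d₂ = d₁ − σ√T = 0.686724 − 0.787352 = -0.100628
N(d₁) = 0.753872,  N(d₂) = 0.459923,  e^(−rT) = 0.969175
E₀ = V₀·N(d₁) − D·e^(−rT)·N(d₂)
   = 380.6948·0.753872 − 311.8669·0.969175·0.459923 = 147.981754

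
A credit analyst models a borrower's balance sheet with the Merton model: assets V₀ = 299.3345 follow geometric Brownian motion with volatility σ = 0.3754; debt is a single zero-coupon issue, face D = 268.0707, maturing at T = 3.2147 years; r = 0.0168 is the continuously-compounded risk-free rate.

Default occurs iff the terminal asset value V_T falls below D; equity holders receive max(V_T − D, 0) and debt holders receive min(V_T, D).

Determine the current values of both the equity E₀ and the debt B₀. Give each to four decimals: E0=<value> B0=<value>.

d₁ = [ln(V₀/D) + (r + σ²/2)T] / (σ√T)
   = [ln(299.3345/268.0707) + (0.0168 + 0.5·0.3754²)·3.2147] / (0.3754·√3.2147)
   = [0.110311 + 0.280523] / 0.673077 = 0.580668
d₂ = d₁ − σ√T = 0.580668 − 0.673077 = -0.092409
N(d₁) = 0.719268,  N(d₂) = 0.463187,  e^(−rT) = 0.947426
E₀ = V₀·N(d₁) − D·e^(−rT)·N(d₂)
   = 299.3345·0.719268 − 268.0707·0.947426·0.463187 = 97.662914
B₀ = V₀ − E₀ = 299.3345 − 97.662914 = 201.671586

E0=97.6629 B0=201.6716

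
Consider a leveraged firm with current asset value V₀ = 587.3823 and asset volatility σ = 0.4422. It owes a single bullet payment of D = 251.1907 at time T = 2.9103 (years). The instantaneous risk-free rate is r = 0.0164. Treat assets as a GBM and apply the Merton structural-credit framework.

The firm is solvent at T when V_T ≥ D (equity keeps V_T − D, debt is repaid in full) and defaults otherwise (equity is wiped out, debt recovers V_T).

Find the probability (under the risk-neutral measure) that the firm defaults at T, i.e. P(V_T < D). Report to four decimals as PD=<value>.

PD=0.2084

d₁ = [ln(V₀/D) + (r + σ²/2)T] / (σ√T)
   = [ln(587.3823/251.1907) + (0.0164 + 0.5·0.4422²)·2.9103] / (0.4422·√2.9103)
   = [0.849463 + 0.332270] / 0.754376 = 1.566506
d₂ = d₁ − σ√T = 1.566506 − 0.754376 = 0.812130
risk-neutral PD = N(−d₂) = N(-0.812130) = 0.208358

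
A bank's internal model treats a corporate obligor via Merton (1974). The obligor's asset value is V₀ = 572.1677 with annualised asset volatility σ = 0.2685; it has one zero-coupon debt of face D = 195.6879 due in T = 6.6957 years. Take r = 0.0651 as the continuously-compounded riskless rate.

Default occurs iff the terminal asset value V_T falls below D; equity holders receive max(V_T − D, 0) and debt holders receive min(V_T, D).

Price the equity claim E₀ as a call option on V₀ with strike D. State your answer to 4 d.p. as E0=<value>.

d₁ = [ln(V₀/D) + (r + σ²/2)T] / (σ√T)
   = [ln(572.1677/195.6879) + (0.0651 + 0.5·0.2685²)·6.6957] / (0.2685·√6.6957)
   = [1.072911 + 0.677244] / 0.694772 = 2.519035
d₂ = d₁ − σ√T = 2.519035 − 0.694772 = 1.824263
N(d₁) = 0.994116,  N(d₂) = 0.965944,  e^(−rT) = 0.646689
E₀ = V₀·N(d₁) − D·e^(−rT)·N(d₂)
   = 572.1677·0.994116 − 195.6879·0.646689·0.965944 = 446.561755

E0=446.5618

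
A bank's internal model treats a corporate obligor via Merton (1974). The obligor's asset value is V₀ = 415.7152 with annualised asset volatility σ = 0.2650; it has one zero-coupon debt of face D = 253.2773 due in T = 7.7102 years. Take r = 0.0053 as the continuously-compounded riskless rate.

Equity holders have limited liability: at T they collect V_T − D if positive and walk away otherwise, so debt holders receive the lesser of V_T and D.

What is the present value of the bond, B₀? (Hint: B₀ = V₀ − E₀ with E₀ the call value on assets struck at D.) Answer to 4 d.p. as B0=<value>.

B0=212.5239

d₁ = [ln(V₀/D) + (r + σ²/2)T] / (σ√T)
   = [ln(415.7152/253.2773) + (0.0053 + 0.5·0.2650²)·7.7102] / (0.2650·√7.7102)
   = [0.495515 + 0.311588] / 0.735832 = 1.096859
d₂ = d₁ − σ√T = 1.096859 − 0.735832 = 0.361027
N(d₁) = 0.863648,  N(d₂) = 0.640960,  e^(−rT) = 0.959960
E₀ = V₀·N(d₁) − D·e^(−rT)·N(d₂)
   = 415.7152·0.863648 − 253.2773·0.959960·0.640960 = 203.191278
B₀ = V₀ − E₀ = 415.7152 − 203.191278 = 212.523922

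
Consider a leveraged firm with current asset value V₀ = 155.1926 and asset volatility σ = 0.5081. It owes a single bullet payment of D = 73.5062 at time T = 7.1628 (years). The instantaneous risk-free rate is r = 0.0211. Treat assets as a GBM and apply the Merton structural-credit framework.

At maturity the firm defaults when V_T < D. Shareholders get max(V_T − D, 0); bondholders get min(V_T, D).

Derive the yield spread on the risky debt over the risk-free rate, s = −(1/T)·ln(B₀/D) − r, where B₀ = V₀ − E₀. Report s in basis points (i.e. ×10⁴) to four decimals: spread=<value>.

spread=471.4805

d₁ = [ln(V₀/D) + (r + σ²/2)T] / (σ√T)
   = [ln(155.1926/73.5062) + (0.0211 + 0.5·0.5081²)·7.1628] / (0.5081·√7.1628)
   = [0.747297 + 1.075729] / 1.359849 = 1.340610
d₂ = d₁ − σ√T = 1.340610 − 1.359849 = -0.019239
N(d₁) = 0.909976,  N(d₂) = 0.492325,  e^(−rT) = 0.859732
E₀ = V₀·N(d₁) − D·e^(−rT)·N(d₂)
   = 155.1926·0.909976 − 73.5062·0.859732·0.492325 = 110.108817
B₀ = V₀ − E₀ = 155.1926 − 110.108817 = 45.083783
spread = −(1/T)·ln(B₀/D) − r = −(1/7.1628)·ln(45.083783/73.5062) − 0.0211 = 0.04714805
in basis points: 0.04714805 × 10⁴ = 471.4805 bp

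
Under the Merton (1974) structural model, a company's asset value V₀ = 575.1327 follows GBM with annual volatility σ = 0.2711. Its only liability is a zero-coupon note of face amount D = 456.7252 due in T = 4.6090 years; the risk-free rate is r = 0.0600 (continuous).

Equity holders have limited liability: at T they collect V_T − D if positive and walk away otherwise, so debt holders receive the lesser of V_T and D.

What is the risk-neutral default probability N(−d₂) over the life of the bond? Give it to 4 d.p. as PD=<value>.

d₁ = [ln(V₀/D) + (r + σ²/2)T] / (σ√T)
   = [ln(575.1327/456.7252) + (0.0600 + 0.5·0.2711²)·4.6090] / (0.2711·√4.6090)
   = [0.230519 + 0.445910] / 0.582013 = 1.162222
d₂ = d₁ − σ√T = 1.162222 − 0.582013 = 0.580209
risk-neutral PD = N(−d₂) = N(-0.580209) = 0.280887

PD=0.2809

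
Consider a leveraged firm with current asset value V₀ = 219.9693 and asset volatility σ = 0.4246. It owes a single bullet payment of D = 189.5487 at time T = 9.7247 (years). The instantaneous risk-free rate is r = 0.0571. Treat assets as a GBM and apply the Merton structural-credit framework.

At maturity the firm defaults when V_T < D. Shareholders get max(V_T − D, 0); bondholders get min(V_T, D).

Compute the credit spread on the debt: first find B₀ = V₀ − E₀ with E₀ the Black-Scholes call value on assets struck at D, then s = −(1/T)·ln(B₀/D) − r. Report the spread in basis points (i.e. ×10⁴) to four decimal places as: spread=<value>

spread=391.6165

d₁ = [ln(V₀/D) + (r + σ²/2)T] / (σ√T)
   = [ln(219.9693/189.5487) + (0.0571 + 0.5·0.4246²)·9.7247] / (0.4246·√9.7247)
   = [0.148842 + 1.431890] / 1.324092 = 1.193824
d₂ = d₁ − σ√T = 1.193824 − 1.324092 = -0.130268
N(d₁) = 0.883726,  N(d₂) = 0.448177,  e^(−rT) = 0.573911
E₀ = V₀·N(d₁) − D·e^(−rT)·N(d₂)
   = 219.9693·0.883726 − 189.5487·0.573911·0.448177 = 145.638137
B₀ = V₀ − E₀ = 219.9693 − 145.638137 = 74.331163
spread = −(1/T)·ln(B₀/D) − r = −(1/9.7247)·ln(74.331163/189.5487) − 0.0571 = 0.03916165
in basis points: 0.03916165 × 10⁴ = 391.6165 bp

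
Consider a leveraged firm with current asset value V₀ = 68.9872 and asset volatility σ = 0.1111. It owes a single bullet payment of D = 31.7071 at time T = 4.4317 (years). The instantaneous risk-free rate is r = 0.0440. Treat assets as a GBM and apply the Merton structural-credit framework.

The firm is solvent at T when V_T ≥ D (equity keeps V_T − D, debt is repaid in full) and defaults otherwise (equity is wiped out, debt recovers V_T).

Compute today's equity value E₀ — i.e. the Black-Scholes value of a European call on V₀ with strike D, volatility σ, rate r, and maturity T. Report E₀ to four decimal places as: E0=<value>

E0=42.8974

d₁ = [ln(V₀/D) + (r + σ²/2)T] / (σ√T)
   = [ln(68.9872/31.7071) + (0.0440 + 0.5·0.1111²)·4.4317] / (0.1111·√4.4317)
   = [0.777380 + 0.222346] / 0.233883 = 4.274464
d₂ = d₁ − σ√T = 4.274464 − 0.233883 = 4.040581
N(d₁) = 0.999990,  N(d₂) = 0.999973,  e^(−rT) = 0.822839
E₀ = V₀·N(d₁) − D·e^(−rT)·N(d₂)
   = 68.9872·0.999990 − 31.7071·0.822839·0.999973 = 42.897398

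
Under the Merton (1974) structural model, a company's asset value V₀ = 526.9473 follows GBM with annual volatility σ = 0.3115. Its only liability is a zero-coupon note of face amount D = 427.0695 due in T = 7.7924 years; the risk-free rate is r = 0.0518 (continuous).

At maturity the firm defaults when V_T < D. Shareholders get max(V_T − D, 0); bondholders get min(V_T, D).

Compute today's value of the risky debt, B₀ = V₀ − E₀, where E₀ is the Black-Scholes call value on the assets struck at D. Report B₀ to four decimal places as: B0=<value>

B0=240.0172

d₁ = [ln(V₀/D) + (r + σ²/2)T] / (σ√T)
   = [ln(526.9473/427.0695) + (0.0518 + 0.5·0.3115²)·7.7924] / (0.3115·√7.7924)
   = [0.210154 + 0.781703] / 0.869548 = 1.140658
d₂ = d₁ − σ√T = 1.140658 − 0.869548 = 0.271110
N(d₁) = 0.872994,  N(d₂) = 0.606847,  e^(−rT) = 0.667880
E₀ = V₀·N(d₁) − D·e^(−rT)·N(d₂)
   = 526.9473·0.872994 − 427.0695·0.667880·0.606847 = 286.930084
B₀ = V₀ − E₀ = 526.9473 − 286.930084 = 240.017216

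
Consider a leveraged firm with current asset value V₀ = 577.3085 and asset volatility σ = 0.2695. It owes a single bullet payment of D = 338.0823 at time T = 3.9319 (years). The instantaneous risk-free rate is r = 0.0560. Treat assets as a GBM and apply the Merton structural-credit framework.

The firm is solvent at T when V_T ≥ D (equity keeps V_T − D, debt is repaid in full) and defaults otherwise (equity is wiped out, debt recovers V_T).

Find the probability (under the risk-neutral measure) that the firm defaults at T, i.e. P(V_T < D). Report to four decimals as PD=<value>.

d₁ = [ln(V₀/D) + (r + σ²/2)T] / (σ√T)
   = [ln(577.3085/338.0823) + (0.0560 + 0.5·0.2695²)·3.9319] / (0.2695·√3.9319)
   = [0.535087 + 0.362974] / 0.534392 = 1.680529
d₂ = d₁ − σ√T = 1.680529 − 0.534392 = 1.146137
risk-neutral PD = N(−d₂) = N(-1.146137) = 0.125869

PD=0.1259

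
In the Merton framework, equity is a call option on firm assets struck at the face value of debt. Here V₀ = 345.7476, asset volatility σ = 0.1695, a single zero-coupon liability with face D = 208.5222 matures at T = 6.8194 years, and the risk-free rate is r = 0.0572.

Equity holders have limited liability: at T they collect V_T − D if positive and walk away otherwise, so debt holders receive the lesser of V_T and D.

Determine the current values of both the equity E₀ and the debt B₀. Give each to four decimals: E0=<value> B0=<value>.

d₁ = [ln(V₀/D) + (r + σ²/2)T] / (σ√T)
   = [ln(345.7476/208.5222) + (0.0572 + 0.5·0.1695²)·6.8194] / (0.1695·√6.8194)
   = [0.505664 + 0.488031] / 0.442632 = 2.244968
d₂ = d₁ − σ√T = 2.244968 − 0.442632 = 1.802336
N(d₁) = 0.987615,  N(d₂) = 0.964254,  e^(−rT) = 0.677010
E₀ = V₀·N(d₁) − D·e^(−rT)·N(d₂)
   = 345.7476·0.987615 − 208.5222·0.677010·0.964254 = 205.340289
B₀ = V₀ − E₀ = 345.7476 − 205.340289 = 140.407311

E0=205.3403 B0=140.4073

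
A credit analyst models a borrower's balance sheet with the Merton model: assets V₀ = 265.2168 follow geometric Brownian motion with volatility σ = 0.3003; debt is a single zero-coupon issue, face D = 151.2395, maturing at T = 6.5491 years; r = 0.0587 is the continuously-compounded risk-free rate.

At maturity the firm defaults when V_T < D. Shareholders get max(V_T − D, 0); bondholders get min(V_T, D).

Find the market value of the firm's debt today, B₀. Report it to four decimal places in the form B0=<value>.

d₁ = [ln(V₀/D) + (r + σ²/2)T] / (σ√T)
   = [ln(265.2168/151.2395) + (0.0587 + 0.5·0.3003²)·6.5491] / (0.3003·√6.5491)
   = [0.561683 + 0.679731] / 0.768504 = 1.615365
d₂ = d₁ − σ√T = 1.615365 − 0.768504 = 0.846861
N(d₁) = 0.946884,  N(d₂) = 0.801464,  e^(−rT) = 0.680837
E₀ = V₀·N(d₁) − D·e^(−rT)·N(d₂)
   = 265.2168·0.946884 − 151.2395·0.680837·0.801464 = 168.603299
B₀ = V₀ − E₀ = 265.2168 − 168.603299 = 96.613501

B0=96.6135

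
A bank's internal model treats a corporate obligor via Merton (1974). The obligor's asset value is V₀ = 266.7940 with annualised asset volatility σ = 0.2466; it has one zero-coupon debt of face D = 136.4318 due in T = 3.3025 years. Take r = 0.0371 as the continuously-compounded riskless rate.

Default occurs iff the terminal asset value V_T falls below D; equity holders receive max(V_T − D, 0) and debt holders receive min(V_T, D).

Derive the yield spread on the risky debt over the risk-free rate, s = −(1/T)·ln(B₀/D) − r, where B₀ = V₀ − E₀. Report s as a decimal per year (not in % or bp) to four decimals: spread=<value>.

d₁ = [ln(V₀/D) + (r + σ²/2)T] / (σ√T)
   = [ln(266.7940/136.4318) + (0.0371 + 0.5·0.2466²)·3.3025] / (0.2466·√3.3025)
   = [0.670652 + 0.222938] / 0.448141 = 1.993993
d₂ = d₁ − σ√T = 1.993993 − 0.448141 = 1.545853
N(d₁) = 0.976924,  N(d₂) = 0.938930,  e^(−rT) = 0.884686
E₀ = V₀·N(d₁) − D·e^(−rT)·N(d₂)
   = 266.7940·0.976924 − 136.4318·0.884686·0.938930 = 147.309200
B₀ = V₀ − E₀ = 266.7940 − 147.309200 = 119.484800
spread = −(1/T)·ln(B₀/D) − r = −(1/3.3025)·ln(119.484800/136.4318) − 0.0371 = 0.00306221

spread=0.0031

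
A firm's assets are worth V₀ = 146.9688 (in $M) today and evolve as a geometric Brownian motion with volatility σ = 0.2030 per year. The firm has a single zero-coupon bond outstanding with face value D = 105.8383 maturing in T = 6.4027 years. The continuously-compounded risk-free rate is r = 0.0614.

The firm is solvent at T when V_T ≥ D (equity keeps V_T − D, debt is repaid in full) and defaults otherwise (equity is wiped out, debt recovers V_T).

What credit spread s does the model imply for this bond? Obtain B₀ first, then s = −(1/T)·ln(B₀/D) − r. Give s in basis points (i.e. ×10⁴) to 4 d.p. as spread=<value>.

d₁ = [ln(V₀/D) + (r + σ²/2)T] / (σ√T)
   = [ln(146.9688/105.8383) + (0.0614 + 0.5·0.2030²)·6.4027] / (0.2030·√6.4027)
   = [0.328308 + 0.525050] / 0.513662 = 1.661322
d₂ = d₁ − σ√T = 1.661322 − 0.513662 = 1.147659
N(d₁) = 0.951676,  N(d₂) = 0.874445,  e^(−rT) = 0.674944
E₀ = V₀·N(d₁) − D·e^(−rT)·N(d₂)
   = 146.9688·0.951676 − 105.8383·0.674944·0.874445 = 77.400688
B₀ = V₀ − E₀ = 146.9688 − 77.400688 = 69.568112
spread = −(1/T)·ln(B₀/D) − r = −(1/6.4027)·ln(69.568112/105.8383) − 0.0614 = 0.00413581
in basis points: 0.00413581 × 10⁴ = 41.3581 bp

spread=41.3581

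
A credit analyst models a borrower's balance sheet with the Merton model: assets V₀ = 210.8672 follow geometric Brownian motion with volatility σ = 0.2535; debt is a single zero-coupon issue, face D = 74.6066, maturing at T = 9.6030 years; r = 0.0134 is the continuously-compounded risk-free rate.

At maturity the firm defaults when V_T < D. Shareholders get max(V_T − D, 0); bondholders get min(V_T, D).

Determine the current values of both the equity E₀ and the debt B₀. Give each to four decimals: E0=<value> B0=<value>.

E0=147.9108 B0=62.9564

d₁ = [ln(V₀/D) + (r + σ²/2)T] / (σ√T)
   = [ln(210.8672/74.6066) + (0.0134 + 0.5·0.2535²)·9.6030] / (0.2535·√9.6030)
   = [1.039000 + 0.437235] / 0.785564 = 1.879205
d₂ = d₁ − σ√T = 1.879205 − 0.785564 = 1.093641
N(d₁) = 0.969892,  N(d₂) = 0.862944,  e^(−rT) = 0.879255
E₀ = V₀·N(d₁) − D·e^(−rT)·N(d₂)
   = 210.8672·0.969892 − 74.6066·0.879255·0.862944 = 147.910766
B₀ = V₀ − E₀ = 210.8672 − 147.910766 = 62.956434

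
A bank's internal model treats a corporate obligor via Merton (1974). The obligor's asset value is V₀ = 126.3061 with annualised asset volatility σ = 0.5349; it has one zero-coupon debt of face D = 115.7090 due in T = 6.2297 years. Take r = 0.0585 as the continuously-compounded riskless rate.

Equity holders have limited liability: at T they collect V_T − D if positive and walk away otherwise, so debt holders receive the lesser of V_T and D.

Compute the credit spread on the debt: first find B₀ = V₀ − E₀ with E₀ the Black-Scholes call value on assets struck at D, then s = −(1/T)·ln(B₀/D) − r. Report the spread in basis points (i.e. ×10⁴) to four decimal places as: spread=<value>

d₁ = [ln(V₀/D) + (r + σ²/2)T] / (σ√T)
   = [ln(126.3061/115.7090) + (0.0585 + 0.5·0.5349²)·6.2297] / (0.5349·√6.2297)
   = [0.087630 + 1.255652] / 1.335077 = 1.006146
d₂ = d₁ − σ√T = 1.006146 − 1.335077 = -0.328930
N(d₁) = 0.842827,  N(d₂) = 0.371104,  e^(−rT) = 0.694587
E₀ = V₀·N(d₁) − D·e^(−rT)·N(d₂)
   = 126.3061·0.842827 − 115.7090·0.694587·0.371104 = 76.628597
B₀ = V₀ − E₀ = 126.3061 − 76.628597 = 49.677503
spread = −(1/T)·ln(B₀/D) − r = −(1/6.2297)·ln(49.677503/115.7090) − 0.0585 = 0.07722503
in basis points: 0.07722503 × 10⁴ = 772.2503 bp

spread=772.2503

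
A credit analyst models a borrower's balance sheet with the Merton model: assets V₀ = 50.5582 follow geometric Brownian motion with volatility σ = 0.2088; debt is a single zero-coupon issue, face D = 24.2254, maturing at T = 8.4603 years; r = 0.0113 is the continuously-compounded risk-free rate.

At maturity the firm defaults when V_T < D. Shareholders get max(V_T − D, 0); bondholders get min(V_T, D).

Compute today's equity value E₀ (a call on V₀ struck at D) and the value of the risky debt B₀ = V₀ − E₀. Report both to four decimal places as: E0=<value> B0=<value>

d₁ = [ln(V₀/D) + (r + σ²/2)T] / (σ√T)
   = [ln(50.5582/24.2254) + (0.0113 + 0.5·0.2088²)·8.4603] / (0.2088·√8.4603)
   = [0.735723 + 0.280025] / 0.607328 = 1.672487
d₂ = d₁ − σ√T = 1.672487 − 0.607328 = 1.065159
N(d₁) = 0.952786,  N(d₂) = 0.856598,  e^(−rT) = 0.908826
E₀ = V₀·N(d₁) − D·e^(−rT)·N(d₂)
   = 50.5582·0.952786 − 24.2254·0.908826·0.856598 = 29.311694
B₀ = V₀ − E₀ = 50.5582 − 29.311694 = 21.246506

E0=29.3117 B0=21.2465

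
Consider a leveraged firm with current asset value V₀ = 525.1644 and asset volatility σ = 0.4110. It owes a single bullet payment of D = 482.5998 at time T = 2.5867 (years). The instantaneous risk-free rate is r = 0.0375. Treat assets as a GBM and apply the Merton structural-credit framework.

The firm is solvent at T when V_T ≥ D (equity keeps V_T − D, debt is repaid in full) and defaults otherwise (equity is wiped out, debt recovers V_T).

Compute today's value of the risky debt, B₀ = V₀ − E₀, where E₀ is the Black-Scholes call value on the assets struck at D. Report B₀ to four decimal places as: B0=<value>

B0=352.3638

d₁ = [ln(V₀/D) + (r + σ²/2)T] / (σ√T)
   = [ln(525.1644/482.5998) + (0.0375 + 0.5·0.4110²)·2.5867] / (0.4110·√2.5867)
   = [0.084524 + 0.315475] / 0.661020 = 0.605123
d₂ = d₁ − σ√T = 0.605123 − 0.661020 = -0.055897
N(d₁) = 0.727451,  N(d₂) = 0.477712,  e^(−rT) = 0.907555
E₀ = V₀·N(d₁) − D·e^(−rT)·N(d₂)
   = 525.1644·0.727451 − 482.5998·0.907555·0.477712 = 172.800584
B₀ = V₀ − E₀ = 525.1644 − 172.800584 = 352.363816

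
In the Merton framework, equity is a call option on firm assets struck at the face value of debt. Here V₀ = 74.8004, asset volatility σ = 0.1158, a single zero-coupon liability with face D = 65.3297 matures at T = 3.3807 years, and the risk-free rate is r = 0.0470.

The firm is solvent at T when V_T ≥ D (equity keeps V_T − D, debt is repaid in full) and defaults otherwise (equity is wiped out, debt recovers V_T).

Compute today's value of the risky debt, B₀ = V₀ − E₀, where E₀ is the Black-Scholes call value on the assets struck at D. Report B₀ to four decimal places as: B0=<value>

d₁ = [ln(V₀/D) + (r + σ²/2)T] / (σ√T)
   = [ln(74.8004/65.3297) + (0.0470 + 0.5·0.1158²)·3.3807] / (0.1158·√3.3807)
   = [0.135376 + 0.181560] / 0.212918 = 1.488539
d₂ = d₁ − σ√T = 1.488539 − 0.212918 = 1.275621
N(d₁) = 0.931696,  N(d₂) = 0.898955,  e^(−rT) = 0.853088
E₀ = V₀·N(d₁) − D·e^(−rT)·N(d₂)
   = 74.8004·0.931696 − 65.3297·0.853088·0.898955 = 19.590659
B₀ = V₀ − E₀ = 74.8004 − 19.590659 = 55.209741

B0=55.2097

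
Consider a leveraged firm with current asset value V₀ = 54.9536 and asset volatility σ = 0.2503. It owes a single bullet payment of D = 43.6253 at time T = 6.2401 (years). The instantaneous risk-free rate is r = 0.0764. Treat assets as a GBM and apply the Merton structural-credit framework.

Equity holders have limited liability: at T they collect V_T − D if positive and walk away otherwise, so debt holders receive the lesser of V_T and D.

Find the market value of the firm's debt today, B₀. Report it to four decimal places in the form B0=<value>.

B0=25.5779

d₁ = [ln(V₀/D) + (r + σ²/2)T] / (σ√T)
   = [ln(54.9536/43.6253) + (0.0764 + 0.5·0.2503²)·6.2401] / (0.2503·√6.2401)
   = [0.230852 + 0.672215] / 0.625254 = 1.444320
d₂ = d₁ − σ√T = 1.444320 − 0.625254 = 0.819066
N(d₁) = 0.925675,  N(d₂) = 0.793625,  e^(−rT) = 0.620802
E₀ = V₀·N(d₁) − D·e^(−rT)·N(d₂)
   = 54.9536·0.925675 − 43.6253·0.620802·0.793625 = 29.375712
B₀ = V₀ − E₀ = 54.9536 − 29.375712 = 25.577888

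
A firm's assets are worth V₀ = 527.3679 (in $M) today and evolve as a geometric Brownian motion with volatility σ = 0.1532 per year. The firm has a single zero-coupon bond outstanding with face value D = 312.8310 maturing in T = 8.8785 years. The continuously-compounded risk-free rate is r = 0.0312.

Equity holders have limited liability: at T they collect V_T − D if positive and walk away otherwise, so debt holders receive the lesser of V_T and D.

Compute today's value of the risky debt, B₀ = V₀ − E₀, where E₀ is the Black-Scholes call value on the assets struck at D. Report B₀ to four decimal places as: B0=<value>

d₁ = [ln(V₀/D) + (r + σ²/2)T] / (σ√T)
   = [ln(527.3679/312.8310) + (0.0312 + 0.5·0.1532²)·8.8785] / (0.1532·√8.8785)
   = [0.522235 + 0.381199] / 0.456487 = 1.979102
d₂ = d₁ − σ√T = 1.979102 − 0.456487 = 1.522615
N(d₁) = 0.976098,  N(d₂) = 0.936072,  e^(−rT) = 0.758048
E₀ = V₀·N(d₁) − D·e^(−rT)·N(d₂)
   = 527.3679·0.976098 − 312.8310·0.758048·0.936072 = 292.781677
B₀ = V₀ − E₀ = 527.3679 − 292.781677 = 234.586223

B0=234.5862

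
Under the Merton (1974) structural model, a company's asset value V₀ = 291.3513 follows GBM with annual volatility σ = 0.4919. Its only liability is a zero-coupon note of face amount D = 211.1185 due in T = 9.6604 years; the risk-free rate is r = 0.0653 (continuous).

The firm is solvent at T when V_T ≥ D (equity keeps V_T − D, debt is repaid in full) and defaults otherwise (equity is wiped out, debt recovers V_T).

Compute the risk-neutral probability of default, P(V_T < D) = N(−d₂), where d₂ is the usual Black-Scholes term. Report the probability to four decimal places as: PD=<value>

PD=0.5561

d₁ = [ln(V₀/D) + (r + σ²/2)T] / (σ√T)
   = [ln(291.3513/211.1185) + (0.0653 + 0.5·0.4919²)·9.6604] / (0.4919·√9.6604)
   = [0.322110 + 1.799566] / 1.528883 = 1.387729
d₂ = d₁ − σ√T = 1.387729 − 1.528883 = -0.141154
risk-neutral PD = N(−d₂) = N(0.141154) = 0.556126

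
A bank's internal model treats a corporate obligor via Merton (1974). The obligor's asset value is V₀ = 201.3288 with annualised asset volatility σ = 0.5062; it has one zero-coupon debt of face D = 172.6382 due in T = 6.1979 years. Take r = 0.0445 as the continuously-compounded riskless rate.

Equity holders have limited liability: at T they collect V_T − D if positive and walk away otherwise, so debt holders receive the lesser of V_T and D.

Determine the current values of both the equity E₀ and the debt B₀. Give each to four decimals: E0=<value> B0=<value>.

d₁ = [ln(V₀/D) + (r + σ²/2)T] / (σ√T)
   = [ln(201.3288/172.6382) + (0.0445 + 0.5·0.5062²)·6.1979] / (0.5062·√6.1979)
   = [0.153741 + 1.069877] / 1.260214 = 0.970960
d₂ = d₁ − σ√T = 0.970960 − 1.260214 = -0.289254
N(d₁) = 0.834216,  N(d₂) = 0.386193,  e^(−rT) = 0.758960
E₀ = V₀·N(d₁) − D·e^(−rT)·N(d₂)
   = 201.3288·0.834216 − 172.6382·0.758960·0.386193 = 117.350529
B₀ = V₀ − E₀ = 201.3288 − 117.350529 = 83.978271

E0=117.3505 B0=83.9783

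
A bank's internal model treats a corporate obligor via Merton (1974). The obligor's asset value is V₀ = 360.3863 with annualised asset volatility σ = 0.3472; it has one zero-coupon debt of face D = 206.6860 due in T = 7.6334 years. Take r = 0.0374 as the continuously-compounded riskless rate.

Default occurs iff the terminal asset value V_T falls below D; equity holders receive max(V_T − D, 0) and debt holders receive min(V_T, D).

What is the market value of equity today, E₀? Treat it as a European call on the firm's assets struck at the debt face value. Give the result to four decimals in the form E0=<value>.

E0=227.1987

d₁ = [ln(V₀/D) + (r + σ²/2)T] / (σ√T)
   = [ln(360.3863/206.6860) + (0.0374 + 0.5·0.3472²)·7.6334] / (0.3472·√7.6334)
   = [0.555976 + 0.745584] / 0.959265 = 1.356830
d₂ = d₁ − σ√T = 1.356830 − 0.959265 = 0.397565
N(d₁) = 0.912582,  N(d₂) = 0.654524,  e^(−rT) = 0.751646
E₀ = V₀·N(d₁) − D·e^(−rT)·N(d₂)
   = 360.3863·0.912582 − 206.6860·0.751646·0.654524 = 227.198667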